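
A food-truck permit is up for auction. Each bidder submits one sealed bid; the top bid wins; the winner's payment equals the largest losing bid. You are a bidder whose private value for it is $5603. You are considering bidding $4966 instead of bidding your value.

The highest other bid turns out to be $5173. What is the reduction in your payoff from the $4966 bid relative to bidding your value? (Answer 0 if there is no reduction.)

Bidding your value $5603: you win (since $5603 > $5173) and pay $5173. Payoff $430.
Bidding $4966: you lose. Payoff $0.
The competing bid $5173 lies between your shaded bid and your value, so underbidding forfeits an item you could have won at a profitable price.
Loss from deviating = $430 − ($0) = $430.
Truthful bidding weakly dominates here: raising your bid can only win items priced above your value, and lowering it can only forfeit items priced below.

$430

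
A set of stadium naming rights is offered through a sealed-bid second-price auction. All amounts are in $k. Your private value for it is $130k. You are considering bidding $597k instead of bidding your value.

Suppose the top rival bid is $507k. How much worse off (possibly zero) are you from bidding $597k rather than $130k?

$377k

Bidding your value $130k: you lose (since $130k < $507k). Payoff $0k.
Bidding $597k: you win and pay $507k. Payoff $130k − $507k = −$377k.
The competing bid $507k lies between your value and your inflated bid, so overbidding wins an item priced above your value.
Loss from deviating = $0k − (−$377k) = $377k.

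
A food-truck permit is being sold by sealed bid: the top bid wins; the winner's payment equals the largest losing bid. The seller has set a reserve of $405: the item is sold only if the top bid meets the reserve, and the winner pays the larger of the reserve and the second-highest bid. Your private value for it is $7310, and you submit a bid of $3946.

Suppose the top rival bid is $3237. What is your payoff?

Your bid $3946 is the highest and exceeds the reserve.
Price = max(second-highest bid, reserve) = max($3237, $405) = $3237.
Payoff = $7310 − $3237 = $4073.

$4073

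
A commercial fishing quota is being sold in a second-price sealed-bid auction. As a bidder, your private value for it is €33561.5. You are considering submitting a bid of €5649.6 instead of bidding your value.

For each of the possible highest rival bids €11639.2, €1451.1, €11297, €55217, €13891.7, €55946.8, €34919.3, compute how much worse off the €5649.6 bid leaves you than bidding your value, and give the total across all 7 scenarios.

The deviation costs you only when the competing bid falls strictly between €5649.6 and €33561.5; elsewhere both bids give the same outcome.
€11639.2: truthful payoff €21922.3, deviation payoff €0 → loss €21922.3.
€1451.1: outcomes coincide → loss €0.
€11297: truthful payoff €22264.5, deviation payoff €0 → loss €22264.5.
€55217: outcomes coincide → loss €0.
€13891.7: truthful payoff €19669.8, deviation payoff €0 → loss €19669.8.
€55946.8: outcomes coincide → loss €0.
€34919.3: outcomes coincide → loss €0.
Total loss = €21922.3 + €22264.5 + €19669.8 = €63856.6.

€63856.6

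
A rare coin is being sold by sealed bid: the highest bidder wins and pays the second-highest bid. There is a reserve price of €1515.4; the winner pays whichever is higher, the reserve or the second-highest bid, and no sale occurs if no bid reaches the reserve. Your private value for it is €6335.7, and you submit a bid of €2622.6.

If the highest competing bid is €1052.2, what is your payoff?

Your bid €2622.6 is the highest and exceeds the reserve.
Price = max(second-highest bid, reserve) = max(€1052.2, €1515.4) = €1515.4.
Payoff = €6335.7 − €1515.4 = €4820.3.

€4820.3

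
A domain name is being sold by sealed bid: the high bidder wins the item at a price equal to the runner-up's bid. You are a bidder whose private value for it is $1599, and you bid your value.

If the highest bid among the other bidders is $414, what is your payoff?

Your bid $1599 exceeds the highest competing bid $414, so you win.
In a second-price auction the winner pays the second-highest bid, $414.
Payoff = value − price = $1599 − $414 = $1185.

$1185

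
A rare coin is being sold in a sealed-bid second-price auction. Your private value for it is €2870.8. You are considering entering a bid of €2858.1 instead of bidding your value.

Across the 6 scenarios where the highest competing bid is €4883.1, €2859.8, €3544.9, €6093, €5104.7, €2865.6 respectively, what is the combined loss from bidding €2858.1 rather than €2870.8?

The deviation costs you only when the competing bid falls strictly between €2858.1 and €2870.8; elsewhere both bids give the same outcome.
€4883.1: outcomes coincide → loss €0.
€2859.8: truthful payoff €11, deviation payoff €0 → loss €11.
€3544.9: outcomes coincide → loss €0.
€6093: outcomes coincide → loss €0.
€5104.7: outcomes coincide → loss €0.
€2865.6: truthful payoff €5.2, deviation payoff €0 → loss €5.2.
Total loss = €11 + €5.2 = €16.2.
Truthful bidding weakly dominates here: raising your bid can only win items priced above your value, and lowering it can only forfeit items priced below.

€16.2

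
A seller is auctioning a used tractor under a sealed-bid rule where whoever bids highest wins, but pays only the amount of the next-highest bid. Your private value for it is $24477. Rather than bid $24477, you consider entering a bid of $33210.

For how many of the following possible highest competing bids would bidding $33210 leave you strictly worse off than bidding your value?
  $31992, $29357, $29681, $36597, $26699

The deviation hurts exactly when the highest competing bid lies strictly between $24477 and $33210 — overbidding then wins at a price above your value.
$31992: inside the interval → strictly worse (loss $7515).
$29357: inside the interval → strictly worse (loss $4880).
$29681: inside the interval → strictly worse (loss $5204).
$36597: above both → same outcome either way.
$26699: inside the interval → strictly worse (loss $2222).
Count: 4.

4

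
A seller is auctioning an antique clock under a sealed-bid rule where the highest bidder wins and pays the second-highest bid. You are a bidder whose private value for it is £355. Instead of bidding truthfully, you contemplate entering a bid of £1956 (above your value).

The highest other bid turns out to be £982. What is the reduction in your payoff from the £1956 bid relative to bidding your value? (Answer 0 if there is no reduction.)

£627

Bidding your value £355: you lose (since £355 < £982). Payoff £0.
Bidding £1956: you win and pay £982. Payoff £355 − £982 = −£627.
The competing bid £982 lies between your value and your inflated bid, so overbidding wins an item priced above your value.
Loss from deviating = £0 − (−£627) = £627.
Because the price is fixed by the runner-up's bid, deviating from your value can only change a good outcome into a bad one — never the reverse.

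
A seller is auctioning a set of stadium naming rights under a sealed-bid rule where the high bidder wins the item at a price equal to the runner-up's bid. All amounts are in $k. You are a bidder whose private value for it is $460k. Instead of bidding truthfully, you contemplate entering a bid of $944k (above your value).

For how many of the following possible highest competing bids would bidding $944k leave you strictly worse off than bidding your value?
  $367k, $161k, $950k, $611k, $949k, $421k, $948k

1

The deviation hurts exactly when the highest competing bid lies strictly between $460k and $944k — overbidding then wins at a price above your value.
$367k: below both → same outcome either way.
$161k: below both → same outcome either way.
$950k: above both → same outcome either way.
$611k: inside the interval → strictly worse (loss $151k).
$949k: above both → same outcome either way.
$421k: below both → same outcome either way.
$948k: above both → same outcome either way.
Count: 1.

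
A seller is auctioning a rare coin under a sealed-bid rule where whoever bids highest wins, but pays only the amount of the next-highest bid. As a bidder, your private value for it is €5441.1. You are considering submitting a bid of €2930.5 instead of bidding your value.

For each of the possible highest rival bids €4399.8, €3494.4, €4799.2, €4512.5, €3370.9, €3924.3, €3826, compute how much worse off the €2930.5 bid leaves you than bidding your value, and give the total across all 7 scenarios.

€9760.6

The deviation costs you only when the competing bid falls strictly between €2930.5 and €5441.1; elsewhere both bids give the same outcome.
€4399.8: truthful payoff €1041.3, deviation payoff €0 → loss €1041.3.
€3494.4: truthful payoff €1946.7, deviation payoff €0 → loss €1946.7.
€4799.2: truthful payoff €641.9, deviation payoff €0 → loss €641.9.
€4512.5: truthful payoff €928.6, deviation payoff €0 → loss €928.6.
€3370.9: truthful payoff €2070.2, deviation payoff €0 → loss €2070.2.
€3924.3: truthful payoff €1516.8, deviation payoff €0 → loss €1516.8.
€3826: truthful payoff €1615.1, deviation payoff €0 → loss €1615.1.
Total loss = €1041.3 + €1946.7 + €641.9 + €928.6 + €2070.2 + €1516.8 + €1615.1 = €9760.6.
In a second-price auction your bid sets only whether you win, not what you pay, so bidding your true value is weakly dominant.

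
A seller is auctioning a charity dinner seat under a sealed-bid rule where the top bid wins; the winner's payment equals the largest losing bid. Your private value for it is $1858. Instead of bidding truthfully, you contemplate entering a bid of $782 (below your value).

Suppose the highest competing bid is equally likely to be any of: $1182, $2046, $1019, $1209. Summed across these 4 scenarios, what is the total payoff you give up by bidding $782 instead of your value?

$2164

The deviation costs you only when the competing bid falls strictly between $782 and $1858; elsewhere both bids give the same outcome.
$1182: truthful payoff $676, deviation payoff $0 → loss $676.
$2046: outcomes coincide → loss $0.
$1019: truthful payoff $839, deviation payoff $0 → loss $839.
$1209: truthful payoff $649, deviation payoff $0 → loss $649.
Total loss = $676 + $839 + $649 = $2164.
Because the price is fixed by the runner-up's bid, deviating from your value can only change a good outcome into a bad one — never the reverse.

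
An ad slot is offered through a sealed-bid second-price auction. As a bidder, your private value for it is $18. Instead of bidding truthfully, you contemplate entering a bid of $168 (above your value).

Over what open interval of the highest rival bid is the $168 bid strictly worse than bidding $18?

($18, $168)

If the competing bid is below $18, both bids win at the same price — no difference.
If it is above $168, both bids lose — no difference.
If it lies strictly between $18 and $168, bidding your value loses (payoff 0) while bidding $168 wins at a price above your value (payoff negative).
So the deviation strictly hurts on the open interval ($18, $168).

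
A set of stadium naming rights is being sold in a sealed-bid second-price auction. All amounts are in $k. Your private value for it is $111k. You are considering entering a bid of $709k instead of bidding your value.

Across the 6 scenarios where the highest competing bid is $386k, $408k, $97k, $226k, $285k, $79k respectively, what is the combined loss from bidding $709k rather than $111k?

The deviation costs you only when the competing bid falls strictly between $111k and $709k; elsewhere both bids give the same outcome.
$386k: truthful payoff $0k, deviation payoff −$275k → loss $275k.
$408k: truthful payoff $0k, deviation payoff −$297k → loss $297k.
$97k: outcomes coincide → loss $0k.
$226k: truthful payoff $0k, deviation payoff −$115k → loss $115k.
$285k: truthful payoff $0k, deviation payoff −$174k → loss $174k.
$79k: outcomes coincide → loss $0k.
Total loss = $275k + $297k + $115k + $174k = $861k.

$861k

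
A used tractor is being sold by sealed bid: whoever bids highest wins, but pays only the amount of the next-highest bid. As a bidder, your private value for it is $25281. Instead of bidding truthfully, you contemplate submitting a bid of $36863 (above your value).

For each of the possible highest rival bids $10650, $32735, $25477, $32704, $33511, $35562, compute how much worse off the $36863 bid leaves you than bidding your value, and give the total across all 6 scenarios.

$33584

The deviation costs you only when the competing bid falls strictly between $25281 and $36863; elsewhere both bids give the same outcome.
$10650: outcomes coincide → loss $0.
$32735: truthful payoff $0, deviation payoff −$7454 → loss $7454.
$25477: truthful payoff $0, deviation payoff −$196 → loss $196.
$32704: truthful payoff $0, deviation payoff −$7423 → loss $7423.
$33511: truthful payoff $0, deviation payoff −$8230 → loss $8230.
$35562: truthful payoff $0, deviation payoff −$10281 → loss $10281.
Total loss = $7454 + $196 + $7423 + $8230 + $10281 = $33584.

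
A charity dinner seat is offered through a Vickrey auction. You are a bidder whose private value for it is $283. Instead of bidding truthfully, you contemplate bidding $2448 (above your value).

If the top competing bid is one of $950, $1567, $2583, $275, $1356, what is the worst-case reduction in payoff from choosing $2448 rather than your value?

$950: truthful gives $0, deviation gives −$667 → loss $667.
$1567: truthful gives $0, deviation gives −$1284 → loss $1284.
$2583: same outcome either way → loss $0.
$275: same outcome either way → loss $0.
$1356: truthful gives $0, deviation gives −$1073 → loss $1073.
Maximum loss: $1284.

$1284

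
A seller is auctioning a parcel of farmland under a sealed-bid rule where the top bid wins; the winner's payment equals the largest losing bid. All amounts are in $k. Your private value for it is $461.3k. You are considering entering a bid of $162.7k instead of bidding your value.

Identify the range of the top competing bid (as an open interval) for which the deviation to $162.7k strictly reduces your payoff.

($162.7k, $461.3k)

If the competing bid is below $162.7k, both bids win at the same price — no difference.
If it is above $461.3k, both bids lose — no difference.
If it lies strictly between $162.7k and $461.3k, bidding your value wins at a price below your value (positive payoff) while bidding $162.7k loses (payoff 0).
So the deviation strictly hurts on the open interval ($162.7k, $461.3k).
Truthful bidding weakly dominates here: raising your bid can only win items priced above your value, and lowering it can only forfeit items priced below.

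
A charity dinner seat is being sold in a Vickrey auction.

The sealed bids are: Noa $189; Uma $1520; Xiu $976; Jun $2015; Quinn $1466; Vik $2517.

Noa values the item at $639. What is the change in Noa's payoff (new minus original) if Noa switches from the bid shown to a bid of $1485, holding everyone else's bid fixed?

The highest bid among the other bidders is $2517; Noa's bid doesn't change that.
Original bid $189: Noa is not highest (top rival bid is $2517); payoff $0.
Alternative bid $1485: Noa is not highest (top rival bid is $2517); payoff $0.
Change in payoff = $0 − ($0) = $0.

$0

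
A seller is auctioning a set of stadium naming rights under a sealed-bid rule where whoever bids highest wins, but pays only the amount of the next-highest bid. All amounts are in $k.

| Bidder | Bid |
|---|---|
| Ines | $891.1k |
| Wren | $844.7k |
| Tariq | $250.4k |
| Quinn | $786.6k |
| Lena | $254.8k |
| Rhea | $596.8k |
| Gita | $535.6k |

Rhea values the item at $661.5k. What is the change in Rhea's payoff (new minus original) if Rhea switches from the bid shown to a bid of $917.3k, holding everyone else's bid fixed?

The highest bid among the other bidders is $891.1k; Rhea's bid doesn't change that.
Original bid $596.8k: Rhea is not highest (top rival bid is $891.1k); payoff $0k.
Alternative bid $917.3k: Rhea is highest, pays the top rival bid $891.1k; payoff $661.5k − $891.1k = −$229.6k.
Change in payoff = −$229.6k − ($0k) = −$229.6k.

−$229.6k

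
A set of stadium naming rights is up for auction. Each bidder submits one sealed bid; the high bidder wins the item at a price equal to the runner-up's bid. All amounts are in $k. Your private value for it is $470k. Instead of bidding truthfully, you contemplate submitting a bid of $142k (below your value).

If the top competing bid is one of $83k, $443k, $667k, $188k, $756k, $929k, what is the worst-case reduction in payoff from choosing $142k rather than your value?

$83k: same outcome either way → loss $0k.
$443k: truthful gives $27k, deviation gives $0k → loss $27k.
$667k: same outcome either way → loss $0k.
$188k: truthful gives $282k, deviation gives $0k → loss $282k.
$756k: same outcome either way → loss $0k.
$929k: same outcome either way → loss $0k.
Maximum loss: $282k.

$282k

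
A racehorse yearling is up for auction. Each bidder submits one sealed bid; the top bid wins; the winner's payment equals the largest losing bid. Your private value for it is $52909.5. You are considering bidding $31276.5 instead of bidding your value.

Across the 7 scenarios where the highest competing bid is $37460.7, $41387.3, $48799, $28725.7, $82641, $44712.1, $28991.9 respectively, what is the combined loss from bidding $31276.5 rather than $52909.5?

$39278.9

The deviation costs you only when the competing bid falls strictly between $31276.5 and $52909.5; elsewhere both bids give the same outcome.
$37460.7: truthful payoff $15448.8, deviation payoff $0 → loss $15448.8.
$41387.3: truthful payoff $11522.2, deviation payoff $0 → loss $11522.2.
$48799: truthful payoff $4110.5, deviation payoff $0 → loss $4110.5.
$28725.7: outcomes coincide → loss $0.
$82641: outcomes coincide → loss $0.
$44712.1: truthful payoff $8197.4, deviation payoff $0 → loss $8197.4.
$28991.9: outcomes coincide → loss $0.
Total loss = $15448.8 + $11522.2 + $4110.5 + $8197.4 = $39278.9.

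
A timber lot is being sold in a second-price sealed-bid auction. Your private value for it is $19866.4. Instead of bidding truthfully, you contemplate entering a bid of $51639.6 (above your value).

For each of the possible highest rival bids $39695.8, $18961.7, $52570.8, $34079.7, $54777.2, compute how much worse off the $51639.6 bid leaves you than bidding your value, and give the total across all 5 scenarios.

$34042.7

The deviation costs you only when the competing bid falls strictly between $19866.4 and $51639.6; elsewhere both bids give the same outcome.
$39695.8: truthful payoff $0, deviation payoff −$19829.4 → loss $19829.4.
$18961.7: outcomes coincide → loss $0.
$52570.8: outcomes coincide → loss $0.
$34079.7: truthful payoff $0, deviation payoff −$14213.3 → loss $14213.3.
$54777.2: outcomes coincide → loss $0.
Total loss = $19829.4 + $14213.3 = $34042.7.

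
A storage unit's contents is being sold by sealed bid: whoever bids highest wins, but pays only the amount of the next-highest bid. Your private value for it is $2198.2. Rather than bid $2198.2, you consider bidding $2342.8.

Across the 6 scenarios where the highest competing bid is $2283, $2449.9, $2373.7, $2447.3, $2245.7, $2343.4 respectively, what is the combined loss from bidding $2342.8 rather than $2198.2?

The deviation costs you only when the competing bid falls strictly between $2198.2 and $2342.8; elsewhere both bids give the same outcome.
$2283: truthful payoff $0, deviation payoff −$84.8 → loss $84.8.
$2449.9: outcomes coincide → loss $0.
$2373.7: outcomes coincide → loss $0.
$2447.3: outcomes coincide → loss $0.
$2245.7: truthful payoff $0, deviation payoff −$47.5 → loss $47.5.
$2343.4: outcomes coincide → loss $0.
Total loss = $84.8 + $47.5 = $132.3.
Truthful bidding weakly dominates here: raising your bid can only win items priced above your value, and lowering it can only forfeit items priced below.

$132.3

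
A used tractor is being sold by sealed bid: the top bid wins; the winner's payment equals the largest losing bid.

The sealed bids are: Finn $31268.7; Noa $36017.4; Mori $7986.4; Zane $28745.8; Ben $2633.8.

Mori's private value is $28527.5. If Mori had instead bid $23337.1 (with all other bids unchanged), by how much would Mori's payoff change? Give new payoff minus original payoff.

The highest bid among the other bidders is $36017.4; Mori's bid doesn't change that.
Original bid $7986.4: Mori is not highest (top rival bid is $36017.4); payoff $0.
Alternative bid $23337.1: Mori is not highest (top rival bid is $36017.4); payoff $0.
Change in payoff = $0 − ($0) = $0.

$0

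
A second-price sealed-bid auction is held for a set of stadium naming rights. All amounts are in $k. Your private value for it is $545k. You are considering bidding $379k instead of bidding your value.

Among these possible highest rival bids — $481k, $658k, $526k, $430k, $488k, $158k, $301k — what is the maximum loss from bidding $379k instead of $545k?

$481k: truthful gives $64k, deviation gives $0k → loss $64k.
$658k: same outcome either way → loss $0k.
$526k: truthful gives $19k, deviation gives $0k → loss $19k.
$430k: truthful gives $115k, deviation gives $0k → loss $115k.
$488k: truthful gives $57k, deviation gives $0k → loss $57k.
$158k: same outcome either way → loss $0k.
$301k: same outcome either way → loss $0k.
Maximum loss: $115k.

$115k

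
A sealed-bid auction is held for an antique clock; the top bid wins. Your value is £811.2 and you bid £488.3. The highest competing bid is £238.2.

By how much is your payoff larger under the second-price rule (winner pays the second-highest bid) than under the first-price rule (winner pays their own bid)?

You have the highest bid, so you win under either rule.
Second-price: pay £238.2 → payoff £573.
First-price: pay your own bid £488.3 → payoff £322.9.
Difference = £573 − (£322.9) = £250.1.

£250.1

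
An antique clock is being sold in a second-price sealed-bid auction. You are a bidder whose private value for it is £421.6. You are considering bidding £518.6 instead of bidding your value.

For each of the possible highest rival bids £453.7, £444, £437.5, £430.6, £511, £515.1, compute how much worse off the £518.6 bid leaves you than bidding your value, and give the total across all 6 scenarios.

The deviation costs you only when the competing bid falls strictly between £421.6 and £518.6; elsewhere both bids give the same outcome.
£453.7: truthful payoff £0, deviation payoff −£32.1 → loss £32.1.
£444: truthful payoff £0, deviation payoff −£22.4 → loss £22.4.
£437.5: truthful payoff £0, deviation payoff −£15.9 → loss £15.9.
£430.6: truthful payoff £0, deviation payoff −£9 → loss £9.
£511: truthful payoff £0, deviation payoff −£89.4 → loss £89.4.
£515.1: truthful payoff £0, deviation payoff −£93.5 → loss £93.5.
Total loss = £32.1 + £22.4 + £15.9 + £9 + £89.4 + £93.5 = £262.3.

£262.3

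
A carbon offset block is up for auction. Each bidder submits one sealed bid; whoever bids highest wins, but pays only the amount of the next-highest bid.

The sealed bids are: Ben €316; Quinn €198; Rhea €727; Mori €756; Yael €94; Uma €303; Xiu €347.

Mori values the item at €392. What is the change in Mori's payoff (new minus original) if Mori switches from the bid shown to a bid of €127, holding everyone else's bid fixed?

€335

The highest bid among the other bidders is €727; Mori's bid doesn't change that.
Original bid €756: Mori is highest, pays the top rival bid €727; payoff €392 − €727 = −€335.
Alternative bid €127: Mori is not highest (top rival bid is €727); payoff €0.
Change in payoff = €0 − (−€335) = €335.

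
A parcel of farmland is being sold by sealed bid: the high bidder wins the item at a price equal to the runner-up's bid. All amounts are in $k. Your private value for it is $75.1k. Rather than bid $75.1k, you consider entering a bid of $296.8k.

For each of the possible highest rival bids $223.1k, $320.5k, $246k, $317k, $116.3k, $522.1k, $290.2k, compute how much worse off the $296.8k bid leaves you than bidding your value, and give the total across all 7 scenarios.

$575.2k

The deviation costs you only when the competing bid falls strictly between $75.1k and $296.8k; elsewhere both bids give the same outcome.
$223.1k: truthful payoff $0k, deviation payoff −$148k → loss $148k.
$320.5k: outcomes coincide → loss $0k.
$246k: truthful payoff $0k, deviation payoff −$170.9k → loss $170.9k.
$317k: outcomes coincide → loss $0k.
$116.3k: truthful payoff $0k, deviation payoff −$41.2k → loss $41.2k.
$522.1k: outcomes coincide → loss $0k.
$290.2k: truthful payoff $0k, deviation payoff −$215.1k → loss $215.1k.
Total loss = $148k + $170.9k + $41.2k + $215.1k = $575.2k.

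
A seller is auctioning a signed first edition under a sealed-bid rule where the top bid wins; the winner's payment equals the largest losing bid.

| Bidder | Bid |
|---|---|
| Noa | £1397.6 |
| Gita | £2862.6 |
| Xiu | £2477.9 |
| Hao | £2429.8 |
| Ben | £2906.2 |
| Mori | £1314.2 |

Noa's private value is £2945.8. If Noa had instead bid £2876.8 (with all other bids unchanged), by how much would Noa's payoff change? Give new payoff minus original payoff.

£0

The highest bid among the other bidders is £2906.2; Noa's bid doesn't change that.
Original bid £1397.6: Noa is not highest (top rival bid is £2906.2); payoff £0.
Alternative bid £2876.8: Noa is not highest (top rival bid is £2906.2); payoff £0.
Change in payoff = £0 − (£0) = £0.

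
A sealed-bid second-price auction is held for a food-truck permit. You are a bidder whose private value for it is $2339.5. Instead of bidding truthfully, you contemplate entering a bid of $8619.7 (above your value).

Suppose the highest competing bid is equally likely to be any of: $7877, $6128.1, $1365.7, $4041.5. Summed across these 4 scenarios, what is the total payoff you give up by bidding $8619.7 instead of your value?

$11028.1

The deviation costs you only when the competing bid falls strictly between $2339.5 and $8619.7; elsewhere both bids give the same outcome.
$7877: truthful payoff $0, deviation payoff −$5537.5 → loss $5537.5.
$6128.1: truthful payoff $0, deviation payoff −$3788.6 → loss $3788.6.
$1365.7: outcomes coincide → loss $0.
$4041.5: truthful payoff $0, deviation payoff −$1702 → loss $1702.
Total loss = $5537.5 + $3788.6 + $1702 = $11028.1.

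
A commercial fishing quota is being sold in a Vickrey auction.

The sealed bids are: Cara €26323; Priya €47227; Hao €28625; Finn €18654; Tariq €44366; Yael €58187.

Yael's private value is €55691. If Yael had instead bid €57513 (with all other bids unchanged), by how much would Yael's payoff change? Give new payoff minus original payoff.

The highest bid among the other bidders is €47227; Yael's bid doesn't change that.
Original bid €58187: Yael is highest, pays the top rival bid €47227; payoff €55691 − €47227 = €8464.
Alternative bid €57513: Yael is highest, pays the top rival bid €47227; payoff €55691 − €47227 = €8464.
Change in payoff = €8464 − (€8464) = €0.

€0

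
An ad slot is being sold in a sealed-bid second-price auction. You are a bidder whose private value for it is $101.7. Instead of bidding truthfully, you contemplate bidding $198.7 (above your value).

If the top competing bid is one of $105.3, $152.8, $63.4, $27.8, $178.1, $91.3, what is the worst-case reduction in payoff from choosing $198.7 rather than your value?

$105.3: truthful gives $0, deviation gives −$3.6 → loss $3.6.
$152.8: truthful gives $0, deviation gives −$51.1 → loss $51.1.
$63.4: same outcome either way → loss $0.
$27.8: same outcome either way → loss $0.
$178.1: truthful gives $0, deviation gives −$76.4 → loss $76.4.
$91.3: same outcome either way → loss $0.
Maximum loss: $76.4.

$76.4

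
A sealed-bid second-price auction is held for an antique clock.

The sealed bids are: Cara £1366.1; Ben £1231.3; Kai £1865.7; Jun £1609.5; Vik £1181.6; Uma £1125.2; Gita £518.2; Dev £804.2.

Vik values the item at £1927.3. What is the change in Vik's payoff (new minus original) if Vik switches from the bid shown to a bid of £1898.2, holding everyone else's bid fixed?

The highest bid among the other bidders is £1865.7; Vik's bid doesn't change that.
Original bid £1181.6: Vik is not highest (top rival bid is £1865.7); payoff £0.
Alternative bid £1898.2: Vik is highest, pays the top rival bid £1865.7; payoff £1927.3 − £1865.7 = £61.6.
Change in payoff = £61.6 − (£0) = £61.6.

£61.6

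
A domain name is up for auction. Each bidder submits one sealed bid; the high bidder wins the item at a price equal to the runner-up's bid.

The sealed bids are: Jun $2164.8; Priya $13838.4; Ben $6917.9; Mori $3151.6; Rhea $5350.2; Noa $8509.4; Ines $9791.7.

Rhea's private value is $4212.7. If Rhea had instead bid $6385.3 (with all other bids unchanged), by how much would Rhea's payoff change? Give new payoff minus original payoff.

The highest bid among the other bidders is $13838.4; Rhea's bid doesn't change that.
Original bid $5350.2: Rhea is not highest (top rival bid is $13838.4); payoff $0.
Alternative bid $6385.3: Rhea is not highest (top rival bid is $13838.4); payoff $0.
Change in payoff = $0 − ($0) = $0.

$0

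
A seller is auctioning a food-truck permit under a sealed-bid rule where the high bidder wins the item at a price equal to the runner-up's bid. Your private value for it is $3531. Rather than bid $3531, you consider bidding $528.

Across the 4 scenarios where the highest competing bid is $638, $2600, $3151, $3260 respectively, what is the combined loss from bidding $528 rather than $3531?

The deviation costs you only when the competing bid falls strictly between $528 and $3531; elsewhere both bids give the same outcome.
$638: truthful payoff $2893, deviation payoff $0 → loss $2893.
$2600: truthful payoff $931, deviation payoff $0 → loss $931.
$3151: truthful payoff $380, deviation payoff $0 → loss $380.
$3260: truthful payoff $271, deviation payoff $0 → loss $271.
Total loss = $2893 + $931 + $380 + $271 = $4475.

$4475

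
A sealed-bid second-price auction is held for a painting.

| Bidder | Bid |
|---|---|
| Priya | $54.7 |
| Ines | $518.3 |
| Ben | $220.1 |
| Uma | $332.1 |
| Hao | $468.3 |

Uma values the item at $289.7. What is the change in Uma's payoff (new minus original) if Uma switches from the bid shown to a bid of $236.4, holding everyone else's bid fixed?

The highest bid among the other bidders is $518.3; Uma's bid doesn't change that.
Original bid $332.1: Uma is not highest (top rival bid is $518.3); payoff $0.
Alternative bid $236.4: Uma is not highest (top rival bid is $518.3); payoff $0.
Change in payoff = $0 − ($0) = $0.

$0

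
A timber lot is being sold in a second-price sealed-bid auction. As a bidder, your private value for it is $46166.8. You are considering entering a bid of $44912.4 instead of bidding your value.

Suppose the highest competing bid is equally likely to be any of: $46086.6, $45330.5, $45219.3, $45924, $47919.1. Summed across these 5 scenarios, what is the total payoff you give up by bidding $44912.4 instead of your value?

The deviation costs you only when the competing bid falls strictly between $44912.4 and $46166.8; elsewhere both bids give the same outcome.
$46086.6: truthful payoff $80.2, deviation payoff $0 → loss $80.2.
$45330.5: truthful payoff $836.3, deviation payoff $0 → loss $836.3.
$45219.3: truthful payoff $947.5, deviation payoff $0 → loss $947.5.
$45924: truthful payoff $242.8, deviation payoff $0 → loss $242.8.
$47919.1: outcomes coincide → loss $0.
Total loss = $80.2 + $836.3 + $947.5 + $242.8 = $2106.8.
Because the price is fixed by the runner-up's bid, deviating from your value can only change a good outcome into a bad one — never the reverse.

$2106.8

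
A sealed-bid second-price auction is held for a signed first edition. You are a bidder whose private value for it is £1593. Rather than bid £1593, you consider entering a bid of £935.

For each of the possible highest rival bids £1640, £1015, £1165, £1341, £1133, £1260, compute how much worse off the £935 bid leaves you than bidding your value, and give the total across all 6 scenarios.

The deviation costs you only when the competing bid falls strictly between £935 and £1593; elsewhere both bids give the same outcome.
£1640: outcomes coincide → loss £0.
£1015: truthful payoff £578, deviation payoff £0 → loss £578.
£1165: truthful payoff £428, deviation payoff £0 → loss £428.
£1341: truthful payoff £252, deviation payoff £0 → loss £252.
£1133: truthful payoff £460, deviation payoff £0 → loss £460.
£1260: truthful payoff £333, deviation payoff £0 → loss £333.
Total loss = £578 + £428 + £252 + £460 + £333 = £2051.
Truthful bidding weakly dominates here: raising your bid can only win items priced above your value, and lowering it can only forfeit items priced below.

£2051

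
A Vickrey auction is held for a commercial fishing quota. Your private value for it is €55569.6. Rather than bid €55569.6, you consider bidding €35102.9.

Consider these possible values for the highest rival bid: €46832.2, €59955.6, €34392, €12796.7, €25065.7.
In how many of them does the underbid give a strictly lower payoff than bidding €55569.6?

The deviation hurts exactly when the highest competing bid lies strictly between €35102.9 and €55569.6 — underbidding then forfeits a profitable win.
€46832.2: inside the interval → strictly worse (loss €8737.4).
€59955.6: above both → same outcome either way.
€34392: below both → same outcome either way.
€12796.7: below both → same outcome either way.
€25065.7: below both → same outcome either way.
Count: 1.

1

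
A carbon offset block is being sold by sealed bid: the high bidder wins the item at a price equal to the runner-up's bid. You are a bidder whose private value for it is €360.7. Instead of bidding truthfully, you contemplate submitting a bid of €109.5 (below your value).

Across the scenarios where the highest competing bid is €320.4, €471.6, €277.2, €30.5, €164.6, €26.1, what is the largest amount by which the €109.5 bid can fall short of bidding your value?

€196.1

€320.4: truthful gives €40.3, deviation gives €0 → loss €40.3.
€471.6: same outcome either way → loss €0.
€277.2: truthful gives €83.5, deviation gives €0 → loss €83.5.
€30.5: same outcome either way → loss €0.
€164.6: truthful gives €196.1, deviation gives €0 → loss €196.1.
€26.1: same outcome either way → loss €0.
Maximum loss: €196.1.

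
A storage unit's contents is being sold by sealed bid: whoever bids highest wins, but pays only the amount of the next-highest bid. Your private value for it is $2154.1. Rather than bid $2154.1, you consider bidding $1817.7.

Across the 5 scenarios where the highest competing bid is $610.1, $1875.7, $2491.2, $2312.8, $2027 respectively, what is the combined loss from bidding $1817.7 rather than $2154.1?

$405.5

The deviation costs you only when the competing bid falls strictly between $1817.7 and $2154.1; elsewhere both bids give the same outcome.
$610.1: outcomes coincide → loss $0.
$1875.7: truthful payoff $278.4, deviation payoff $0 → loss $278.4.
$2491.2: outcomes coincide → loss $0.
$2312.8: outcomes coincide → loss $0.
$2027: truthful payoff $127.1, deviation payoff $0 → loss $127.1.
Total loss = $278.4 + $127.1 = $405.5.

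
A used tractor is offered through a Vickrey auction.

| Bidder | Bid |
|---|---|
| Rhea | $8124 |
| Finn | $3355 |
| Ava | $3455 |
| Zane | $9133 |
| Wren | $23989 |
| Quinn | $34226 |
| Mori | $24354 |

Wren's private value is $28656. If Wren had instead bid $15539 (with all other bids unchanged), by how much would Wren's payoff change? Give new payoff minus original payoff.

The highest bid among the other bidders is $34226; Wren's bid doesn't change that.
Original bid $23989: Wren is not highest (top rival bid is $34226); payoff $0.
Alternative bid $15539: Wren is not highest (top rival bid is $34226); payoff $0.
Change in payoff = $0 − ($0) = $0.

$0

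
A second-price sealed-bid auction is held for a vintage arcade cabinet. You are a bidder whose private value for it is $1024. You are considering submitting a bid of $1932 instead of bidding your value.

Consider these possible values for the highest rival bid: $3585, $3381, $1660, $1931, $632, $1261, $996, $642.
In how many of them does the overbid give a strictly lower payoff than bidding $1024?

The deviation hurts exactly when the highest competing bid lies strictly between $1024 and $1932 — overbidding then wins at a price above your value.
$3585: above both → same outcome either way.
$3381: above both → same outcome either way.
$1660: inside the interval → strictly worse (loss $636).
$1931: inside the interval → strictly worse (loss $907).
$632: below both → same outcome either way.
$1261: inside the interval → strictly worse (loss $237).
$996: below both → same outcome either way.
$642: below both → same outcome either way.
Count: 3.

3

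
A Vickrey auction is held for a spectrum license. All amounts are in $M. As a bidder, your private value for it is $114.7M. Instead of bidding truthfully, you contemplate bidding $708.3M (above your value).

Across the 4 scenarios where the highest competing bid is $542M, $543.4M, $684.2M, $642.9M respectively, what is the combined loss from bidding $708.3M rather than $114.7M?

The deviation costs you only when the competing bid falls strictly between $114.7M and $708.3M; elsewhere both bids give the same outcome.
$542M: truthful payoff $0M, deviation payoff −$427.3M → loss $427.3M.
$543.4M: truthful payoff $0M, deviation payoff −$428.7M → loss $428.7M.
$684.2M: truthful payoff $0M, deviation payoff −$569.5M → loss $569.5M.
$642.9M: truthful payoff $0M, deviation payoff −$528.2M → loss $528.2M.
Total loss = $427.3M + $428.7M + $569.5M + $528.2M = $1953.7M.
Truthful bidding weakly dominates here: raising your bid can only win items priced above your value, and lowering it can only forfeit items priced below.

$1953.7M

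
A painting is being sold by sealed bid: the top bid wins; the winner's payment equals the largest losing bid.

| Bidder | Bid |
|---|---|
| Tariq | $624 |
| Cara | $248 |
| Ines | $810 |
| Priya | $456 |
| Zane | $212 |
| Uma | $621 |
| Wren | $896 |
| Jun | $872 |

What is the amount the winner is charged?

$872

Highest bid: Wren at $896, so Wren wins.
Second-highest bid: Jun at $872 — that is the price the winner pays.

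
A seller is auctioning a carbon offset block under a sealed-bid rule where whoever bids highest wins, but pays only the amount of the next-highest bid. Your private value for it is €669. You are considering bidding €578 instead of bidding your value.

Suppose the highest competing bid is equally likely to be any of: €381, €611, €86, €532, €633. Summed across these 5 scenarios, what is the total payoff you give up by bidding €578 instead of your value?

The deviation costs you only when the competing bid falls strictly between €578 and €669; elsewhere both bids give the same outcome.
€381: outcomes coincide → loss €0.
€611: truthful payoff €58, deviation payoff €0 → loss €58.
€86: outcomes coincide → loss €0.
€532: outcomes coincide → loss €0.
€633: truthful payoff €36, deviation payoff €0 → loss €36.
Total loss = €58 + €36 = €94.

€94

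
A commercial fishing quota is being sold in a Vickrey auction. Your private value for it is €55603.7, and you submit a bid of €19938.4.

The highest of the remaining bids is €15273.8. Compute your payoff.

€40329.9

Your bid €19938.4 exceeds the highest competing bid €15273.8, so you win.
In a second-price auction the winner pays the second-highest bid, €15273.8.
Payoff = value − price = €55603.7 − €15273.8 = €40329.9.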